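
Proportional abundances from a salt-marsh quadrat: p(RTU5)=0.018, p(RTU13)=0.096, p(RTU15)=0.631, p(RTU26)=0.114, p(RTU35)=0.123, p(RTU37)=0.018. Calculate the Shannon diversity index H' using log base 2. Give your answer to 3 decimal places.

1.681

Each pᵢ log₂ pᵢ term (working shown to 5 dp, full precision carried): 0.018×(-5.79586)=-0.10433, 0.096×(-3.38082)=-0.32456, 0.631×(-0.66429)=-0.41917, 0.114×(-3.13289)=-0.35715, 0.123×(-3.02327)=-0.37186, 0.018×(-5.79586)=-0.10433.
Sum = -1.68139, so H' = 1.681.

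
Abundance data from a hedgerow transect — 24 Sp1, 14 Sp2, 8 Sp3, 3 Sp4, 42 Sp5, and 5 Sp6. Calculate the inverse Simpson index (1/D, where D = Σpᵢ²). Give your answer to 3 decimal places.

Total N = 24+14+8+3+42+5 = 96, so the proportions are 0.25, 0.1458333, 0.0833333, 0.03125, 0.4375, 0.0520833 (working shown to 7 dp, full precision carried).
D = 0.25² + 0.1458333² + 0.0833333² + 0.03125² + 0.4375² + 0.0520833² = 0.0625000 + 0.0212674 + 0.0069444 + 0.0009766 + 0.1914062 + 0.0027127 = 0.2858073.
So 1/D = 3.49886, i.e. 3.499 to 3 decimal places.

3.499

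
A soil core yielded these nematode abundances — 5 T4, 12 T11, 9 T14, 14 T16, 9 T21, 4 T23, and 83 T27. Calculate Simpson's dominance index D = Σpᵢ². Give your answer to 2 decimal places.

0.40

Total N = 5+12+9+14+9+4+83 = 136, so the proportions are 0.0368, 0.0882, 0.0662, 0.1029, 0.0662, 0.0294, 0.6103 (working shown to 4 dp, full precision carried).
D = 0.0368² + 0.0882² + 0.0662² + 0.1029² + 0.0662² + 0.0294² + 0.6103² = 0.0014 + 0.0078 + 0.0044 + 0.0106 + 0.0044 + 0.0009 + 0.3725 = 0.4018.
To 2 decimal places, D = 0.40.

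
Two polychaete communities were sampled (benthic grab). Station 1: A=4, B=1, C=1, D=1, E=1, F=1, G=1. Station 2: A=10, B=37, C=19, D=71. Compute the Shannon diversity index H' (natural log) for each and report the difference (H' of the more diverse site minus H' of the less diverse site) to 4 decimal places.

Station 1: N=10, proportions 0.4, 0.1, 0.1, 0.1, 0.1, 0.1, 0.1, giving H' = 1.74806735 (working shown to 8 dp, full precision carried).
Station 2: N=137, proportions 0.0729927, 0.27007299, 0.13868613, 0.51824818, giving H' = 1.15921870.
Difference = |1.74806735 − 1.15921870| = 0.58884865, i.e. 0.5888 to 4 decimal places.

0.5888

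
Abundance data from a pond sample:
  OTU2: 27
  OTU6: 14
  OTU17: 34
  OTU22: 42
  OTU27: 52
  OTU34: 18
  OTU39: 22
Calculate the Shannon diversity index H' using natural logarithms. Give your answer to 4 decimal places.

1.8576

Total N = 27+14+34+42+52+18+22 = 209, so the proportions are 0.129187, 0.066986, 0.162679, 0.200957, 0.248804, 0.086124, 0.105263 (working shown to 6 dp, full precision carried).
Each pᵢ ln pᵢ term: 0.129187×(-2.046497)=-0.264380, 0.066986×(-2.703277)=-0.181081, 0.162679×(-1.815974)=-0.295422, 0.200957×(-1.604665)=-0.322468, 0.248804×(-1.391091)=-0.346109, 0.086124×(-2.451962)=-0.211174, 0.105263×(-2.251292)=-0.236978.
Sum = -1.857611, so H' = 1.8576.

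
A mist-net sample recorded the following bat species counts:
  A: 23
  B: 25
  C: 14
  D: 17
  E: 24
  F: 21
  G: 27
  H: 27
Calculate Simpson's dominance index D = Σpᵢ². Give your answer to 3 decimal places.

Total N = 23+25+14+17+24+21+27+27 = 178, so the proportions are 0.12921, 0.14045, 0.07865, 0.09551, 0.13483, 0.11798, 0.15169, 0.15169 (working shown to 5 dp, full precision carried).
D = 0.12921² + 0.14045² + 0.07865² + 0.09551² + 0.13483² + 0.11798² + 0.15169² + 0.15169² = 0.01670 + 0.01973 + 0.00619 + 0.00912 + 0.01818 + 0.01392 + 0.02301 + 0.02301 = 0.12984.
To 3 decimal places, D = 0.130.

0.130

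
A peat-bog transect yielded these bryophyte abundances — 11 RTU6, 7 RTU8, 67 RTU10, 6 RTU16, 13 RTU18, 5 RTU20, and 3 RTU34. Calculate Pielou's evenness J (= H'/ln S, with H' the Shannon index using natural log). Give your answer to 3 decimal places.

0.694

Total N = 11+7+67+6+13+5+3 = 112, so the proportions are 0.09821, 0.0625, 0.59821, 0.05357, 0.11607, 0.04464, 0.02679 (working shown to 5 dp, full precision carried).
H' = −Σ pᵢ ln pᵢ = −((-0.22792) + (-0.17329) + (-0.30737) + (-0.15679) + (-0.24997) + (-0.13880) + (-0.09696)) = 1.35108.
With S = 7 species, ln S = 1.94591, so J = 1.35108/1.94591 = 0.69432, i.e. 0.694 to 3 decimal places.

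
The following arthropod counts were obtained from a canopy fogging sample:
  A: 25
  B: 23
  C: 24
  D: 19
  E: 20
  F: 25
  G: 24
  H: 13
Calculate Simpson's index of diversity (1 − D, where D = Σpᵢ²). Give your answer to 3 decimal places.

0.871

Total N = 25+23+24+19+20+25+24+13 = 173, so the proportions are 0.14451, 0.13295, 0.13873, 0.10983, 0.11561, 0.14451, 0.13873, 0.07514 (working shown to 5 dp, full precision carried).
D = 0.14451² + 0.13295² + 0.13873² + 0.10983² + 0.11561² + 0.14451² + 0.13873² + 0.07514² = 0.02088 + 0.01768 + 0.01925 + 0.01206 + 0.01336 + 0.02088 + 0.01925 + 0.00565 = 0.12901.
So 1 − D = 0.87099, i.e. 0.871 to 3 decimal places.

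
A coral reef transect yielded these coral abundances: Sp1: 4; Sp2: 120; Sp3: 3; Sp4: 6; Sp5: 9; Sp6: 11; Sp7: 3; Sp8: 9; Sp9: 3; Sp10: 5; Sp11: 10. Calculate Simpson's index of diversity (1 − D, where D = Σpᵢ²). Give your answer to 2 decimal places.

Total N = 4+120+3+6+9+11+3+9+3+5+10 = 183, so the proportions are 0.0219, 0.6557, 0.0164, 0.0328, 0.0492, 0.0601, 0.0164, 0.0492, 0.0164, 0.0273, 0.0546 (working shown to 4 dp, full precision carried).
D = 0.0219² + 0.6557² + 0.0164² + 0.0328² + 0.0492² + 0.0601² + 0.0164² + 0.0492² + 0.0164² + 0.0273² + 0.0546² = 0.0005 + 0.4300 + 0.0003 + 0.0011 + 0.0024 + 0.0036 + 0.0003 + 0.0024 + 0.0003 + 0.0007 + 0.0030 = 0.4445.
So 1 − D = 0.5555, i.e. 0.56 to 2 decimal places.

0.56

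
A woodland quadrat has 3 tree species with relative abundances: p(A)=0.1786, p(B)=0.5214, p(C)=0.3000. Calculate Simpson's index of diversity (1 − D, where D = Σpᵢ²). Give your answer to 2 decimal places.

D = 0.1786² + 0.5214² + 0.3² = 0.0319 + 0.2719 + 0.0900 = 0.3938 (working shown to 4 dp, full precision carried).
So 1 − D = 0.6062, i.e. 0.61 to 2 decimal places.

0.61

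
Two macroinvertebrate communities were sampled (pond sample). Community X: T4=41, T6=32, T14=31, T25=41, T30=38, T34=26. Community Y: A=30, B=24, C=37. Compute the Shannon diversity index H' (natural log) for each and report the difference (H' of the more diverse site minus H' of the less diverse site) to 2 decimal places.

0.70

Community X: N=209, proportions 0.1961722, 0.15311, 0.1483254, 0.1961722, 0.1818182, 0.1244019, giving H' = 1.7786556 (working shown to 7 dp, full precision carried).
Community Y: N=91, proportions 0.3296703, 0.2637363, 0.4065934, giving H' = 1.0832422.
Difference = |1.7786556 − 1.0832422| = 0.6954134, i.e. 0.70 to 2 decimal places.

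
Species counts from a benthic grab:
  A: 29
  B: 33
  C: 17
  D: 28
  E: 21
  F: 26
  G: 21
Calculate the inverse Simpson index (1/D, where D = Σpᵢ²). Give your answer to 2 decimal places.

6.71

Total N = 29+33+17+28+21+26+21 = 175, so the proportions are 0.165714, 0.188571, 0.097143, 0.16, 0.12, 0.148571, 0.12 (working shown to 6 dp, full precision carried).
D = 0.165714² + 0.188571² + 0.097143² + 0.16² + 0.12² + 0.148571² + 0.12² = 0.027461 + 0.035559 + 0.009437 + 0.025600 + 0.014400 + 0.022073 + 0.014400 = 0.148931.
So 1/D = 6.7145, i.e. 6.71 to 2 decimal places.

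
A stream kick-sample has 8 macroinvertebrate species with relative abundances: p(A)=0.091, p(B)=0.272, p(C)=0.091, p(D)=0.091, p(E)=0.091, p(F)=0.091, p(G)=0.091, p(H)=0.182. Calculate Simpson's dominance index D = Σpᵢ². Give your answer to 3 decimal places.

D = 0.091² + 0.272² + 0.091² + 0.091² + 0.091² + 0.091² + 0.091² + 0.182² = 0.00828 + 0.07398 + 0.00828 + 0.00828 + 0.00828 + 0.00828 + 0.00828 + 0.03312 = 0.15679 (working shown to 5 dp, full precision carried).
To 3 decimal places, D = 0.157.

0.157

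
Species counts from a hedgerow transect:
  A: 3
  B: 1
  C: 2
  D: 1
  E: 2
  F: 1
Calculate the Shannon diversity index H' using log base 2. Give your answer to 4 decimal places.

Total N = 3+1+2+1+2+1 = 10, so the proportions are 0.3, 0.1, 0.2, 0.1, 0.2, 0.1 (working shown to 6 dp, full precision carried).
Each pᵢ log₂ pᵢ term: 0.3×(-1.736966)=-0.521090, 0.1×(-3.321928)=-0.332193, 0.2×(-2.321928)=-0.464386, 0.1×(-3.321928)=-0.332193, 0.2×(-2.321928)=-0.464386, 0.1×(-3.321928)=-0.332193.
Sum = -2.446439, so H' = 2.4464.

2.4464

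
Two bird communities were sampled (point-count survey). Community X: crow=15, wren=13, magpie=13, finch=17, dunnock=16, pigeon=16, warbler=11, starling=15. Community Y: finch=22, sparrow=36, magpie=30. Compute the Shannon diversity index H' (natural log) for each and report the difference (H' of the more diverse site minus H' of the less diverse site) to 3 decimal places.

0.992

Community X: N=116, proportions 0.12931, 0.11207, 0.11207, 0.14655, 0.13793, 0.13793, 0.09483, 0.12931, giving H' = 2.07088 (working shown to 5 dp, full precision carried).
Community Y: N=88, proportions 0.25, 0.40909, 0.34091, giving H' = 1.07909.
Difference = |2.07088 − 1.07909| = 0.99179, i.e. 0.992 to 3 decimal places.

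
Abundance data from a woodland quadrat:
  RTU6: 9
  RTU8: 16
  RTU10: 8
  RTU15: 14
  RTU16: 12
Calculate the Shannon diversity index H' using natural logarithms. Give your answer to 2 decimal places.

Total N = 9+16+8+14+12 = 59, so the proportions are 0.1525, 0.2712, 0.1356, 0.2373, 0.2034 (working shown to 4 dp, full precision carried).
Each pᵢ ln pᵢ term: 0.1525×(-1.8803)=-0.2868, 0.2712×(-1.3049)=-0.3539, 0.1356×(-1.9981)=-0.2709, 0.2373×(-1.4385)=-0.3413, 0.2034×(-1.5926)=-0.3239.
Sum = -1.5769, so H' = 1.58.

1.58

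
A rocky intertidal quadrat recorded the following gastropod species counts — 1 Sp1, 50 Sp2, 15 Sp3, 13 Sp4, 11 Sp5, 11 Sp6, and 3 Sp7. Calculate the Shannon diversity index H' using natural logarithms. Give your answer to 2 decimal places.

1.51

Total N = 1+50+15+13+11+11+3 = 104, so the proportions are 0.0096, 0.4808, 0.1442, 0.125, 0.1058, 0.1058, 0.0288 (working shown to 4 dp, full precision carried).
Each pᵢ ln pᵢ term: 0.0096×(-4.6444)=-0.0447, 0.4808×(-0.7324)=-0.3521, 0.1442×(-1.9363)=-0.2793, 0.125×(-2.0794)=-0.2599, 0.1058×(-2.2465)=-0.2376, 0.1058×(-2.2465)=-0.2376, 0.0288×(-3.5458)=-0.1023.
Sum = -1.5135, so H' = 1.51.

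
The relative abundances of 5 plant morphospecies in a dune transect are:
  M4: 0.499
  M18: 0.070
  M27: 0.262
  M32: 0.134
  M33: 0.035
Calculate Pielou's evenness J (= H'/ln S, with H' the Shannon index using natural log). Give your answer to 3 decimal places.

0.789

H' = −Σ pᵢ ln pᵢ = −((-0.34688) + (-0.18615) + (-0.35093) + (-0.26933) + (-0.11733)) = 1.27062 (working shown to 5 dp, full precision carried).
With S = 5 species, ln S = 1.60944, so J = 1.27062/1.60944 = 0.78948, i.e. 0.789 to 3 decimal places.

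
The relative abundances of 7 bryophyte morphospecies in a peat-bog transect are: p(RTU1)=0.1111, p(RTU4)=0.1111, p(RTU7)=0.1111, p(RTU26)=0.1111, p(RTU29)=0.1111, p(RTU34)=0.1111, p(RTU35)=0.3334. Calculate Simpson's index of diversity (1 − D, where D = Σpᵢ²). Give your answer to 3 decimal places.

D = 0.1111² + 0.1111² + 0.1111² + 0.1111² + 0.1111² + 0.1111² + 0.3334² = 0.01234 + 0.01234 + 0.01234 + 0.01234 + 0.01234 + 0.01234 + 0.11116 = 0.18521 (working shown to 5 dp, full precision carried).
So 1 − D = 0.81479, i.e. 0.815 to 3 decimal places.

0.815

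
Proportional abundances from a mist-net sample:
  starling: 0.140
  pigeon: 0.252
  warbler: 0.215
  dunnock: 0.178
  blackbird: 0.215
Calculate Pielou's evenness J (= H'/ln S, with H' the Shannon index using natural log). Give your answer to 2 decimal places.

H' = −Σ pᵢ ln pᵢ = −((-0.2753) + (-0.3473) + (-0.3305) + (-0.3072) + (-0.3305)) = 1.5908 (working shown to 4 dp, full precision carried).
With S = 5 species, ln S = 1.6094, so J = 1.5908/1.6094 = 0.9884, i.e. 0.99 to 2 decimal places.

0.99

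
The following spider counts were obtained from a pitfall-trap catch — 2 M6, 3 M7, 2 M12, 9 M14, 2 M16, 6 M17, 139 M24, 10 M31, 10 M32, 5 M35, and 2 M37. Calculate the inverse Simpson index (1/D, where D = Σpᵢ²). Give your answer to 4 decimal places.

Total N = 2+3+2+9+2+6+139+10+10+5+2 = 190, so the proportions are 0.0105263, 0.0157895, 0.0105263, 0.0473684, 0.0105263, 0.0315789, 0.7315789, 0.0526316, 0.0526316, 0.0263158, 0.0105263 (working shown to 7 dp, full precision carried).
D = 0.0105263² + 0.0157895² + 0.0105263² + 0.0473684² + 0.0105263² + 0.0315789² + 0.7315789² + 0.0526316² + 0.0526316² + 0.0263158² + 0.0105263² = 0.0001108 + 0.0002493 + 0.0001108 + 0.0022438 + 0.0001108 + 0.0009972 + 0.5352078 + 0.0027701 + 0.0027701 + 0.0006925 + 0.0001108 = 0.5453740.
So 1/D = 1.833604, i.e. 1.8336 to 4 decimal places.

1.8336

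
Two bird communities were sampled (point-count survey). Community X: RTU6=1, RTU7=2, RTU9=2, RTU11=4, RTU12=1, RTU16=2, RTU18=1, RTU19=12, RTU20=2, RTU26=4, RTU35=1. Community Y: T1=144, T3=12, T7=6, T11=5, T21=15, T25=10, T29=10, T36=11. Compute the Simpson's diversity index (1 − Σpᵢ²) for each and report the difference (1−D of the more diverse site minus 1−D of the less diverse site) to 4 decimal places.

0.2822

Community X: N=32, proportions 0.03125, 0.0625, 0.0625, 0.125, 0.03125, 0.0625, 0.03125, 0.375, 0.0625, 0.125, 0.03125, giving 1−D = 0.808594 (working shown to 6 dp, full precision carried).
Community Y: N=213, proportions 0.676056, 0.056338, 0.028169, 0.023474, 0.070423, 0.046948, 0.046948, 0.051643, giving 1−D = 0.526395.
Difference = |0.808594 − 0.526395| = 0.282199, i.e. 0.2822 to 4 decimal places.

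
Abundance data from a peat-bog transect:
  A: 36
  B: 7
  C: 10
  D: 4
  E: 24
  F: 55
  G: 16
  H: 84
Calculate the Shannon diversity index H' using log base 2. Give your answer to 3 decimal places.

2.476

Total N = 36+7+10+4+24+55+16+84 = 236, so the proportions are 0.15254, 0.02966, 0.04237, 0.01695, 0.10169, 0.23305, 0.0678, 0.35593 (working shown to 5 dp, full precision carried).
Each pᵢ log₂ pᵢ term: 0.15254×(-2.71272)=-0.41380, 0.02966×(-5.07529)=-0.15054, 0.04237×(-4.56071)=-0.19325, 0.01695×(-5.88264)=-0.09971, 0.10169×(-3.29768)=-0.33536, 0.23305×(-2.10128)=-0.48971, 0.0678×(-3.88264)=-0.26323, 0.35593×(-1.49033)=-0.53045.
Sum = -2.47605, so H' = 2.476.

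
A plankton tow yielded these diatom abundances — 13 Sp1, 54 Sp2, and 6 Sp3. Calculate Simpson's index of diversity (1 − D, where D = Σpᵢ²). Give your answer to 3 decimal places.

Total N = 13+54+6 = 73, so the proportions are 0.17808, 0.73973, 0.08219 (working shown to 5 dp, full precision carried).
D = 0.17808² + 0.73973² + 0.08219² = 0.03171 + 0.54719 + 0.00676 = 0.58566.
So 1 − D = 0.41434, i.e. 0.414 to 3 decimal places.

0.414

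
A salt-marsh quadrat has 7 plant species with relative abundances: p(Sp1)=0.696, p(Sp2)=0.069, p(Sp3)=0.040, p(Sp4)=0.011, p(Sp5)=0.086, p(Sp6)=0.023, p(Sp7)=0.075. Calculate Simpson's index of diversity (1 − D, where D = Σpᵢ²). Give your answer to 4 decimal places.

D = 0.696² + 0.069² + 0.04² + 0.011² + 0.086² + 0.023² + 0.075² = 0.484416 + 0.004761 + 0.001600 + 0.000121 + 0.007396 + 0.000529 + 0.005625 = 0.504448 (working shown to 6 dp, full precision carried).
So 1 − D = 0.495552, i.e. 0.4956 to 4 decimal places.

0.4956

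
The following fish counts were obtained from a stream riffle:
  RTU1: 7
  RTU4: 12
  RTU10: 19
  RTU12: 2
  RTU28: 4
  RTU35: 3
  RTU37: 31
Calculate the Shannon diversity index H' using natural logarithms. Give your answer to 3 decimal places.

Total N = 7+12+19+2+4+3+31 = 78, so the proportions are 0.08974, 0.15385, 0.24359, 0.02564, 0.05128, 0.03846, 0.39744 (working shown to 5 dp, full precision carried).
Each pᵢ ln pᵢ term: 0.08974×(-2.41080)=-0.21635, 0.15385×(-1.87180)=-0.28797, 0.24359×(-1.41227)=-0.34401, 0.02564×(-3.66356)=-0.09394, 0.05128×(-2.97041)=-0.15233, 0.03846×(-3.25810)=-0.12531, 0.39744×(-0.92272)=-0.36672.
Sum = -1.58664, so H' = 1.587.

1.587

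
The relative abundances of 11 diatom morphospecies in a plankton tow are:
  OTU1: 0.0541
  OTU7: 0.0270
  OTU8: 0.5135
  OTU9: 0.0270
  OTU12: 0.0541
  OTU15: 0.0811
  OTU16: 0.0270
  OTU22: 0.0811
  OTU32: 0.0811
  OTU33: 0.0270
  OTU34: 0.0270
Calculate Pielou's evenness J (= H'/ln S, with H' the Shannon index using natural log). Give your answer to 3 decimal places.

0.733

H' = −Σ pᵢ ln pᵢ = −((-0.15781) + (-0.09752) + (-0.34225) + (-0.09752) + (-0.15781) + (-0.20373) + (-0.09752) + (-0.20373) + (-0.20373) + (-0.09752) + (-0.09752)) = 1.75666 (working shown to 5 dp, full precision carried).
With S = 11 species, ln S = 2.39790, so J = 1.75666/2.39790 = 0.73258, i.e. 0.733 to 3 decimal places.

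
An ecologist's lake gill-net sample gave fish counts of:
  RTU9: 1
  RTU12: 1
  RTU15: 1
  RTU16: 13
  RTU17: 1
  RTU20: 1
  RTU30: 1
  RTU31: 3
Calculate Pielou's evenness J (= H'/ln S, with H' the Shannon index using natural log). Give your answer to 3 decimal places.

0.686

Total N = 1+1+1+13+1+1+1+3 = 22, so the proportions are 0.04545, 0.04545, 0.04545, 0.59091, 0.04545, 0.04545, 0.04545, 0.13636 (working shown to 5 dp, full precision carried).
H' = −Σ pᵢ ln pᵢ = −((-0.14050) + (-0.14050) + (-0.14050) + (-0.31087) + (-0.14050) + (-0.14050) + (-0.14050) + (-0.27170)) = 1.42558.
With S = 8 species, ln S = 2.07944, so J = 1.42558/2.07944 = 0.68556, i.e. 0.686 to 3 decimal places.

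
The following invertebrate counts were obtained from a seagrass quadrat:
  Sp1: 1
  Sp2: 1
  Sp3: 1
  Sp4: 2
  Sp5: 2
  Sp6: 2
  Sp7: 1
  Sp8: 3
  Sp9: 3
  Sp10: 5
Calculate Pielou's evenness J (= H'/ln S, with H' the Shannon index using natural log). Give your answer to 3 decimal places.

0.933

Total N = 1+1+1+2+2+2+1+3+3+5 = 21, so the proportions are 0.04762, 0.04762, 0.04762, 0.09524, 0.09524, 0.09524, 0.04762, 0.14286, 0.14286, 0.2381 (working shown to 5 dp, full precision carried).
H' = −Σ pᵢ ln pᵢ = −((-0.14498) + (-0.14498) + (-0.14498) + (-0.22394) + (-0.22394) + (-0.22394) + (-0.14498) + (-0.27799) + (-0.27799) + (-0.34169)) = 2.14939.
With S = 10 species, ln S = 2.30259, so J = 2.14939/2.30259 = 0.93347, i.e. 0.933 to 3 decimal places.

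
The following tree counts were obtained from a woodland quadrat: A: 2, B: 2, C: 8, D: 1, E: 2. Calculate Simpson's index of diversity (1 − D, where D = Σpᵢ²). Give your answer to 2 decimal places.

0.66

Total N = 2+2+8+1+2 = 15, so the proportions are 0.1333, 0.1333, 0.5333, 0.0667, 0.1333 (working shown to 4 dp, full precision carried).
D = 0.1333² + 0.1333² + 0.5333² + 0.0667² + 0.1333² = 0.0178 + 0.0178 + 0.2844 + 0.0044 + 0.0178 = 0.3422.
So 1 − D = 0.6578, i.e. 0.66 to 2 decimal places.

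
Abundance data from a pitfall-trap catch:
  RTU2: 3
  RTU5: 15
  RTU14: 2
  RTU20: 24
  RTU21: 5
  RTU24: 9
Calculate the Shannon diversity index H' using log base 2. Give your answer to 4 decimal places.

2.1418

Total N = 3+15+2+24+5+9 = 58, so the proportions are 0.051724, 0.258621, 0.034483, 0.413793, 0.086207, 0.155172 (working shown to 6 dp, full precision carried).
Each pᵢ log₂ pᵢ term: 0.051724×(-4.273018)=-0.221018, 0.258621×(-1.951090)=-0.504592, 0.034483×(-4.857981)=-0.167517, 0.413793×(-1.273018)=-0.526766, 0.086207×(-3.536053)=-0.304832, 0.155172×(-2.688056)=-0.417112.
Sum = -2.141838, so H' = 2.1418.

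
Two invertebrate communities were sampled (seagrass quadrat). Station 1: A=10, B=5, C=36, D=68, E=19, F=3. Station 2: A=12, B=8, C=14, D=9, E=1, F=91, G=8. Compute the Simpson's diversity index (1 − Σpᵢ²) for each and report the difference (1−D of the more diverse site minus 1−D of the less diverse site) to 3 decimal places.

Station 1: N=141, proportions 0.07092, 0.03546, 0.25532, 0.48227, 0.13475, 0.02128, giving 1−D = 0.67733 (working shown to 5 dp, full precision carried).
Station 2: N=143, proportions 0.08392, 0.05594, 0.0979, 0.06294, 0.00699, 0.63636, 0.05594, giving 1−D = 0.56815.
Difference = |0.67733 − 0.56815| = 0.10918, i.e. 0.109 to 3 decimal places.

0.109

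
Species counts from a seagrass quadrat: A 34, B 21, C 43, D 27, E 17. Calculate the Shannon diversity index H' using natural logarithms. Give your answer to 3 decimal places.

1.556

Total N = 34+21+43+27+17 = 142, so the proportions are 0.23944, 0.14789, 0.30282, 0.19014, 0.11972 (working shown to 5 dp, full precision carried).
Each pᵢ ln pᵢ term: 0.23944×(-1.42947)=-0.34227, 0.14789×(-1.91130)=-0.28266, 0.30282×(-1.19463)=-0.36175, 0.19014×(-1.65999)=-0.31563, 0.11972×(-2.12261)=-0.25412.
Sum = -1.55643, so H' = 1.556.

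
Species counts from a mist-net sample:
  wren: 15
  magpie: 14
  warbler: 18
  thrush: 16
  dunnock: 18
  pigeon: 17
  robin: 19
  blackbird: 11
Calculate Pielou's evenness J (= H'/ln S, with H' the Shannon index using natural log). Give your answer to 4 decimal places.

Total N = 15+14+18+16+18+17+19+11 = 128, so the proportions are 0.117188, 0.109375, 0.140625, 0.125, 0.140625, 0.132812, 0.148438, 0.085938 (working shown to 6 dp, full precision carried).
H' = −Σ pᵢ ln pᵢ = −((-0.251248) + (-0.242044) + (-0.275858) + (-0.259930) + (-0.275858) + (-0.268124) + (-0.283158) + (-0.210902)) = 2.067123.
With S = 8 species, ln S = 2.079442, so J = 2.067123/2.079442 = 0.994076, i.e. 0.9941 to 4 decimal places.

0.9941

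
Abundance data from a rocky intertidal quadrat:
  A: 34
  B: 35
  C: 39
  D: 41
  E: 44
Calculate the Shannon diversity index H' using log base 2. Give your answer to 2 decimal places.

Total N = 34+35+39+41+44 = 193, so the proportions are 0.1762, 0.1813, 0.2021, 0.2124, 0.228 (working shown to 4 dp, full precision carried).
Each pᵢ log₂ pᵢ term: 0.1762×(-2.5050)=-0.4413, 0.1813×(-2.4632)=-0.4467, 0.2021×(-2.3071)=-0.4662, 0.2124×(-2.2349)=-0.4748, 0.228×(-2.1330)=-0.4863.
Sum = -2.3152, so H' = 2.32.

2.32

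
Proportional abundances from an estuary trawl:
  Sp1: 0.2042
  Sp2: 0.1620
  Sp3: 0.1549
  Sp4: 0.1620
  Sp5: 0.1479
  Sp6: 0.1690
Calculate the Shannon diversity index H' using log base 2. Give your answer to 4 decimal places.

Each pᵢ log₂ pᵢ term (working shown to 6 dp, full precision carried): 0.2042×(-2.291945)=-0.468015, 0.162×(-2.625934)=-0.425401, 0.1549×(-2.690591)=-0.416773, 0.162×(-2.625934)=-0.425401, 0.1479×(-2.757306)=-0.407806, 0.169×(-2.564905)=-0.433469.
Sum = -2.576865, so H' = 2.5769.

2.5769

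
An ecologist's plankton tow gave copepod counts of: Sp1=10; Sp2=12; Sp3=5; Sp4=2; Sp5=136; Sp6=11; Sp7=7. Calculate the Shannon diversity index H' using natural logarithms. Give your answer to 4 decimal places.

Total N = 10+12+5+2+136+11+7 = 183, so the proportions are 0.054645, 0.065574, 0.027322, 0.010929, 0.743169, 0.060109, 0.038251 (working shown to 6 dp, full precision carried).
Each pᵢ ln pᵢ term: 0.054645×(-2.906901)=-0.158847, 0.065574×(-2.724580)=-0.178661, 0.027322×(-3.600048)=-0.098362, 0.010929×(-4.516339)=-0.049359, 0.743169×(-0.296831)=-0.220596, 0.060109×(-2.811591)=-0.169003, 0.038251×(-3.263576)=-0.124836.
Sum = -0.999664, so H' = 0.9997.

0.9997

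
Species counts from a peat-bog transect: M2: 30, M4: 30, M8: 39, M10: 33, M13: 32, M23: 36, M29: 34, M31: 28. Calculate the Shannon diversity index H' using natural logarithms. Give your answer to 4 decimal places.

2.0743

Total N = 30+30+39+33+32+36+34+28 = 262, so the proportions are 0.114504, 0.114504, 0.148855, 0.125954, 0.122137, 0.137405, 0.129771, 0.10687 (working shown to 6 dp, full precision carried).
Each pᵢ ln pᵢ term: 0.114504×(-2.167147)=-0.248147, 0.114504×(-2.167147)=-0.248147, 0.148855×(-1.904783)=-0.283536, 0.125954×(-2.071837)=-0.260957, 0.122137×(-2.102609)=-0.256807, 0.137405×(-1.984826)=-0.272724, 0.129771×(-2.041984)=-0.264990, 0.10687×(-2.236140)=-0.238977.
Sum = -2.074285, so H' = 2.0743.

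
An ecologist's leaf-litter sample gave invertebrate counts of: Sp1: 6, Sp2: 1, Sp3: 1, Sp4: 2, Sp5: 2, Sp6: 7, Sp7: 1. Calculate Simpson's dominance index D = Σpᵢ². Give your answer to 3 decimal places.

0.240

Total N = 6+1+1+2+2+7+1 = 20, so the proportions are 0.3, 0.05, 0.05, 0.1, 0.1, 0.35, 0.05 (working shown to 5 dp, full precision carried).
D = 0.3² + 0.05² + 0.05² + 0.1² + 0.1² + 0.35² + 0.05² = 0.09000 + 0.00250 + 0.00250 + 0.01000 + 0.01000 + 0.12250 + 0.00250 = 0.24000.
To 3 decimal places, D = 0.240.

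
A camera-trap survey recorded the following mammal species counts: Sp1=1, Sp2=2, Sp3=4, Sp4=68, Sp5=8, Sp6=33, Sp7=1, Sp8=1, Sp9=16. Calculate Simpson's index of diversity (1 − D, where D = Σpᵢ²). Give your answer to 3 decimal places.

0.663

Total N = 1+2+4+68+8+33+1+1+16 = 134, so the proportions are 0.00746, 0.01493, 0.02985, 0.50746, 0.0597, 0.24627, 0.00746, 0.00746, 0.1194 (working shown to 5 dp, full precision carried).
D = 0.00746² + 0.01493² + 0.02985² + 0.50746² + 0.0597² + 0.24627² + 0.00746² + 0.00746² + 0.1194² = 0.00006 + 0.00022 + 0.00089 + 0.25752 + 0.00356 + 0.06065 + 0.00006 + 0.00006 + 0.01426 = 0.33727.
So 1 − D = 0.66273, i.e. 0.663 to 3 decimal places.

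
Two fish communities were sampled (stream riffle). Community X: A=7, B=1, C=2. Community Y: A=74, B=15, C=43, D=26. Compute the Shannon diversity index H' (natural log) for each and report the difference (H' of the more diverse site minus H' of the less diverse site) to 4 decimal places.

0.4281

Community X: N=10, proportions 0.7, 0.1, 0.2, giving H' = 0.8018186 (working shown to 7 dp, full precision carried).
Community Y: N=158, proportions 0.4683544, 0.0949367, 0.2721519, 0.164557, giving H' = 1.2299135.
Difference = |0.8018186 − 1.2299135| = 0.4280949, i.e. 0.4281 to 4 decimal places.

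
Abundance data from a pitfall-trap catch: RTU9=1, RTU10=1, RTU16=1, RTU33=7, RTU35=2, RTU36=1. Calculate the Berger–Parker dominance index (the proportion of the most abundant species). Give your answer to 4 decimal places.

Total N = 1+1+1+7+2+1 = 13, so the proportions are 0.076923, 0.076923, 0.076923, 0.538462, 0.153846, 0.076923 (working shown to 6 dp, full precision carried).
The largest proportion is 0.538462, i.e. d = 0.5385 to 4 decimal places.

0.5385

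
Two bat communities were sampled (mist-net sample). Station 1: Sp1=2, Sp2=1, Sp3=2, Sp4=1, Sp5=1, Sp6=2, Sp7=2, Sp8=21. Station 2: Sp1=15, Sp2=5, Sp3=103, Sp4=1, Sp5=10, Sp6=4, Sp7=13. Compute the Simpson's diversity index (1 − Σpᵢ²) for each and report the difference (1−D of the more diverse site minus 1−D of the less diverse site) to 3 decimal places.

0.040

Station 1: N=32, proportions 0.0625, 0.03125, 0.0625, 0.03125, 0.03125, 0.0625, 0.0625, 0.65625, giving 1−D = 0.5507812 (working shown to 7 dp, full precision carried).
Station 2: N=151, proportions 0.0993377, 0.0331126, 0.6821192, 0.0066225, 0.0662252, 0.0264901, 0.0860927, giving 1−D = 0.5112056.
Difference = |0.5507812 − 0.5112056| = 0.0395756, i.e. 0.040 to 3 decimal places.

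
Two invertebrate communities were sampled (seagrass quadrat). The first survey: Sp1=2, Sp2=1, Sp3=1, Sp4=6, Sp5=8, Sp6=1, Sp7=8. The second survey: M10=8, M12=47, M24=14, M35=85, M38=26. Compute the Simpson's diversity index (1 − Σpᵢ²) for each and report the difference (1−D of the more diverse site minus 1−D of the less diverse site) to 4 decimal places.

The first survey: N=27, proportions 0.074074, 0.037037, 0.037037, 0.222222, 0.296296, 0.037037, 0.296296, giving 1−D = 0.765432 (working shown to 6 dp, full precision carried).
The second survey: N=180, proportions 0.044444, 0.261111, 0.077778, 0.472222, 0.144444, giving 1−D = 0.679938.
Difference = |0.765432 − 0.679938| = 0.085494, i.e. 0.0855 to 4 decimal places.

0.0855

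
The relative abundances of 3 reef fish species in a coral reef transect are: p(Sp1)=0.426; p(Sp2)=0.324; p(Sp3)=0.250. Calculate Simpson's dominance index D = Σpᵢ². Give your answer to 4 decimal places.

D = 0.426² + 0.324² + 0.25² = 0.181476 + 0.104976 + 0.062500 = 0.348952 (working shown to 6 dp, full precision carried).
To 4 decimal places, D = 0.3490.

0.3490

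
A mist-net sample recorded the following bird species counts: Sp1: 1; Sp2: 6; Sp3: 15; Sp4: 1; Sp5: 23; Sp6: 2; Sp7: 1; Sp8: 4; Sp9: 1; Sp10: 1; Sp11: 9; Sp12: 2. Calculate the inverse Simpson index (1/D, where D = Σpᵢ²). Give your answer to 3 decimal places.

4.840

Total N = 1+6+15+1+23+2+1+4+1+1+9+2 = 66, so the proportions are 0.0151515, 0.0909091, 0.2272727, 0.0151515, 0.3484848, 0.030303, 0.0151515, 0.0606061, 0.0151515, 0.0151515, 0.1363636, 0.030303 (working shown to 7 dp, full precision carried).
D = 0.0151515² + 0.0909091² + 0.2272727² + 0.0151515² + 0.3484848² + 0.030303² + 0.0151515² + 0.0606061² + 0.0151515² + 0.0151515² + 0.1363636² + 0.030303² = 0.0002296 + 0.0082645 + 0.0516529 + 0.0002296 + 0.1214417 + 0.0009183 + 0.0002296 + 0.0036731 + 0.0002296 + 0.0002296 + 0.0185950 + 0.0009183 = 0.2066116.
So 1/D = 4.84000, i.e. 4.840 to 3 decimal places.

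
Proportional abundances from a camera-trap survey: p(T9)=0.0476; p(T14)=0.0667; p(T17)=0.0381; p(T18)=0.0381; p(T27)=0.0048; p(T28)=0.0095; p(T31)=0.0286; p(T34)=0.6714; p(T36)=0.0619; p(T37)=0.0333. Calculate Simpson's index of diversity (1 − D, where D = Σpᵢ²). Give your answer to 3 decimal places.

0.534

D = 0.0476² + 0.0667² + 0.0381² + 0.0381² + 0.0048² + 0.0095² + 0.0286² + 0.6714² + 0.0619² + 0.0333² = 0.00227 + 0.00445 + 0.00145 + 0.00145 + 0.00002 + 0.00009 + 0.00082 + 0.45078 + 0.00383 + 0.00111 = 0.46627 (working shown to 5 dp, full precision carried).
So 1 − D = 0.53373, i.e. 0.534 to 3 decimal places.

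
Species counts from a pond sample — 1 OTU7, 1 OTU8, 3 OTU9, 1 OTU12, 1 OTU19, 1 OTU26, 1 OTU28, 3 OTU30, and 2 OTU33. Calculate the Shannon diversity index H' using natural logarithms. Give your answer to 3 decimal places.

2.069

Total N = 1+1+3+1+1+1+1+3+2 = 14, so the proportions are 0.07143, 0.07143, 0.21429, 0.07143, 0.07143, 0.07143, 0.07143, 0.21429, 0.14286 (working shown to 5 dp, full precision carried).
Each pᵢ ln pᵢ term: 0.07143×(-2.63906)=-0.18850, 0.07143×(-2.63906)=-0.18850, 0.21429×(-1.54045)=-0.33010, 0.07143×(-2.63906)=-0.18850, 0.07143×(-2.63906)=-0.18850, 0.07143×(-2.63906)=-0.18850, 0.07143×(-2.63906)=-0.18850, 0.21429×(-1.54045)=-0.33010, 0.14286×(-1.94591)=-0.27799.
Sum = -2.06920, so H' = 2.069.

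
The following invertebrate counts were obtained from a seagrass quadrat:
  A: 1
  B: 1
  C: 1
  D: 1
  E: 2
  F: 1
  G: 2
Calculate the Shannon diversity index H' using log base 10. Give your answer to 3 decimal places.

Total N = 1+1+1+1+2+1+2 = 9, so the proportions are 0.11111, 0.11111, 0.11111, 0.11111, 0.22222, 0.11111, 0.22222 (working shown to 5 dp, full precision carried).
Each pᵢ log₁₀ pᵢ term: 0.11111×(-0.95424)=-0.10603, 0.11111×(-0.95424)=-0.10603, 0.11111×(-0.95424)=-0.10603, 0.11111×(-0.95424)=-0.10603, 0.22222×(-0.65321)=-0.14516, 0.11111×(-0.95424)=-0.10603, 0.22222×(-0.65321)=-0.14516.
Sum = -0.82045, so H' = 0.820.

0.820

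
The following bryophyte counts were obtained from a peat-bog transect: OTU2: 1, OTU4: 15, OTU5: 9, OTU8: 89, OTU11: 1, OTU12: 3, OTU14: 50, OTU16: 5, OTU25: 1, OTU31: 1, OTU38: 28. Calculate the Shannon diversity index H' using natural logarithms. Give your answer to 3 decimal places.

1.569

Total N = 1+15+9+89+1+3+50+5+1+1+28 = 203, so the proportions are 0.00493, 0.07389, 0.04433, 0.43842, 0.00493, 0.01478, 0.24631, 0.02463, 0.00493, 0.00493, 0.13793 (working shown to 5 dp, full precision carried).
Each pᵢ ln pᵢ term: 0.00493×(-5.31321)=-0.02617, 0.07389×(-2.60516)=-0.19250, 0.04433×(-3.11598)=-0.13815, 0.43842×(-0.82457)=-0.36151, 0.00493×(-5.31321)=-0.02617, 0.01478×(-4.21459)=-0.06228, 0.24631×(-1.40118)=-0.34512, 0.02463×(-3.70377)=-0.09123, 0.00493×(-5.31321)=-0.02617, 0.00493×(-5.31321)=-0.02617, 0.13793×(-1.98100)=-0.27324.
Sum = -1.56872, so H' = 1.569.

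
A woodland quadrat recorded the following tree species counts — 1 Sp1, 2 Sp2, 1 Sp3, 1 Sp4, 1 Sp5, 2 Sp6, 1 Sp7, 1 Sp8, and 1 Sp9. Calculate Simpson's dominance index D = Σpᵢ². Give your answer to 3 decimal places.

Total N = 1+2+1+1+1+2+1+1+1 = 11, so the proportions are 0.09091, 0.18182, 0.09091, 0.09091, 0.09091, 0.18182, 0.09091, 0.09091, 0.09091 (working shown to 5 dp, full precision carried).
D = 0.09091² + 0.18182² + 0.09091² + 0.09091² + 0.09091² + 0.18182² + 0.09091² + 0.09091² + 0.09091² = 0.00826 + 0.03306 + 0.00826 + 0.00826 + 0.00826 + 0.03306 + 0.00826 + 0.00826 + 0.00826 = 0.12397.
To 3 decimal places, D = 0.124.

0.124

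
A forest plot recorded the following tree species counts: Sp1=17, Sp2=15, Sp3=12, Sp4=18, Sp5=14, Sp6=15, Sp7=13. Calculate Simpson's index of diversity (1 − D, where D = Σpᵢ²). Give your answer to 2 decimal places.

0.85

Total N = 17+15+12+18+14+15+13 = 104, so the proportions are 0.1635, 0.1442, 0.1154, 0.1731, 0.1346, 0.1442, 0.125 (working shown to 4 dp, full precision carried).
D = 0.1635² + 0.1442² + 0.1154² + 0.1731² + 0.1346² + 0.1442² + 0.125² = 0.0267 + 0.0208 + 0.0133 + 0.0300 + 0.0181 + 0.0208 + 0.0156 = 0.1453.
So 1 − D = 0.8547, i.e. 0.85 to 2 decimal places.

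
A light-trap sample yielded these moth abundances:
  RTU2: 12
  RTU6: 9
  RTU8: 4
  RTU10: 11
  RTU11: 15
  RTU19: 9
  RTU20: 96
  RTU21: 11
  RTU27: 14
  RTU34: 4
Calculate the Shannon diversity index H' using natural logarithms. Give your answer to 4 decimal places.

1.7125

Total N = 12+9+4+11+15+9+96+11+14+4 = 185, so the proportions are 0.064865, 0.048649, 0.021622, 0.059459, 0.081081, 0.048649, 0.518919, 0.059459, 0.075676, 0.021622 (working shown to 6 dp, full precision carried).
Each pᵢ ln pᵢ term: 0.064865×(-2.735449)=-0.177435, 0.048649×(-3.023131)=-0.147071, 0.021622×(-3.834061)=-0.082899, 0.059459×(-2.822461)=-0.167822, 0.081081×(-2.512306)=-0.203700, 0.048649×(-3.023131)=-0.147071, 0.518919×(-0.656008)=-0.340415, 0.059459×(-2.822461)=-0.167822, 0.075676×(-2.581298)=-0.195342, 0.021622×(-3.834061)=-0.082899.
Sum = -1.712475, so H' = 1.7125.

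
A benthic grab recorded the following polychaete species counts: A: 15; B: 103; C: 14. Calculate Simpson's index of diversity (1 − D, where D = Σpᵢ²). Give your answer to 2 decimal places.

Total N = 15+103+14 = 132, so the proportions are 0.1136, 0.7803, 0.1061 (working shown to 4 dp, full precision carried).
D = 0.1136² + 0.7803² + 0.1061² = 0.0129 + 0.6089 + 0.0112 = 0.6330.
So 1 − D = 0.3670, i.e. 0.37 to 2 decimal places.

0.37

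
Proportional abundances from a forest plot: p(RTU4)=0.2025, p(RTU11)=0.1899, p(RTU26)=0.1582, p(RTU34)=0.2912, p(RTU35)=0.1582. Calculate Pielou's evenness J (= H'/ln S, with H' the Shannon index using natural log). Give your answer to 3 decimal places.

H' = −Σ pᵢ ln pᵢ = −((-0.32340) + (-0.31547) + (-0.29170) + (-0.35927) + (-0.29170)) = 1.58154 (working shown to 5 dp, full precision carried).
With S = 5 species, ln S = 1.60944, so J = 1.58154/1.60944 = 0.98267, i.e. 0.983 to 3 decimal places.

0.983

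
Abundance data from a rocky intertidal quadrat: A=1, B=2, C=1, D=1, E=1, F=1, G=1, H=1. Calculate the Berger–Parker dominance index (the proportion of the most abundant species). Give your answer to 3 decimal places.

Total N = 1+2+1+1+1+1+1+1 = 9, so the proportions are 0.11111, 0.22222, 0.11111, 0.11111, 0.11111, 0.11111, 0.11111, 0.11111 (working shown to 5 dp, full precision carried).
The largest proportion is 0.22222, i.e. d = 0.222 to 3 decimal places.

0.222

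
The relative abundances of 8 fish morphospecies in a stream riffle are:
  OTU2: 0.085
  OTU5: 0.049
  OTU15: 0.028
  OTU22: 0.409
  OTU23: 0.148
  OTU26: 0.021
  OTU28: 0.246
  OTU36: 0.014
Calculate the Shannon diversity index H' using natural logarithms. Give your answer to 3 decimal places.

Each pᵢ ln pᵢ term (working shown to 5 dp, full precision carried): 0.085×(-2.46510)=-0.20953, 0.049×(-3.01593)=-0.14778, 0.028×(-3.57555)=-0.10012, 0.409×(-0.89404)=-0.36566, 0.148×(-1.91054)=-0.28276, 0.021×(-3.86323)=-0.08113, 0.246×(-1.40242)=-0.34500, 0.014×(-4.26870)=-0.05976.
Sum = -1.59174, so H' = 1.592.

1.592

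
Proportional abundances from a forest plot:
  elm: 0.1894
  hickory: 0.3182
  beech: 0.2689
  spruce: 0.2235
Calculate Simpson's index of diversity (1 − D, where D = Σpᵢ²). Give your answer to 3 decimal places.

D = 0.1894² + 0.3182² + 0.2689² + 0.2235² = 0.03587 + 0.10125 + 0.07231 + 0.04995 = 0.25938 (working shown to 5 dp, full precision carried).
So 1 − D = 0.74062, i.e. 0.741 to 3 decimal places.

0.741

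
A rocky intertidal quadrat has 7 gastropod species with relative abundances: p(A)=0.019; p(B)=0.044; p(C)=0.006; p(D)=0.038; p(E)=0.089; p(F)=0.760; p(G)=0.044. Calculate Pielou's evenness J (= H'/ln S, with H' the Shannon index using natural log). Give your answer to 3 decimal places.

0.477

H' = −Σ pᵢ ln pᵢ = −((-0.07530) + (-0.13744) + (-0.03070) + (-0.12427) + (-0.21530) + (-0.20857) + (-0.13744)) = 0.92901 (working shown to 5 dp, full precision carried).
With S = 7 species, ln S = 1.94591, so J = 0.92901/1.94591 = 0.47742, i.e. 0.477 to 3 decimal places.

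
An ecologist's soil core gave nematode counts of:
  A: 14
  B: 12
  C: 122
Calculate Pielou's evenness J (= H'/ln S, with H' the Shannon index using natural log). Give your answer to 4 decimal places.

0.5334

Total N = 14+12+122 = 148, so the proportions are 0.094595, 0.081081, 0.824324 (working shown to 6 dp, full precision carried).
H' = −Σ pᵢ ln pᵢ = −((-0.223069) + (-0.203700) + (-0.159252)) = 0.586021.
With S = 3 species, ln S = 1.098612, so J = 0.586021/1.098612 = 0.533420, i.e. 0.5334 to 4 decimal places.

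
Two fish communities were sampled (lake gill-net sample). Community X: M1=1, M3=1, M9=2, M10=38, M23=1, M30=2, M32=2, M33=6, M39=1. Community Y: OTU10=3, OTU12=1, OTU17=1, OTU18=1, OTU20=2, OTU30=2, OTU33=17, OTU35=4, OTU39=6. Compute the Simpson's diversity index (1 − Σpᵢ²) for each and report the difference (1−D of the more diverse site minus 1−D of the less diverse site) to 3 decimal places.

0.249

Community X: N=54, proportions 0.01851852, 0.01851852, 0.03703704, 0.7037037, 0.01851852, 0.03703704, 0.03703704, 0.11111111, 0.01851852, giving 1−D = 0.48696845 (working shown to 8 dp, full precision carried).
Community Y: N=37, proportions 0.08108108, 0.02702703, 0.02702703, 0.02702703, 0.05405405, 0.05405405, 0.45945946, 0.10810811, 0.16216216, giving 1−D = 0.73630387.
Difference = |0.48696845 − 0.73630387| = 0.24933542, i.e. 0.249 to 3 decimal places.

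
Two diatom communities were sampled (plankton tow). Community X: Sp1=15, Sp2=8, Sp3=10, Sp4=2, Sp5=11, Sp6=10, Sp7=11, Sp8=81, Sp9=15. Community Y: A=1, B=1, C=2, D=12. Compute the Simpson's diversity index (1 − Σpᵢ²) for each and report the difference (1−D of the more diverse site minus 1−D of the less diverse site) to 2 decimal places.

0.30

Community X: N=163, proportions 0.0920245, 0.0490798, 0.0613497, 0.0122699, 0.0674847, 0.0613497, 0.0674847, 0.4969325, 0.0920245, giving 1−D = 0.7169257 (working shown to 7 dp, full precision carried).
Community Y: N=16, proportions 0.0625, 0.0625, 0.125, 0.75, giving 1−D = 0.4140625.
Difference = |0.7169257 − 0.4140625| = 0.3028632, i.e. 0.30 to 2 decimal places.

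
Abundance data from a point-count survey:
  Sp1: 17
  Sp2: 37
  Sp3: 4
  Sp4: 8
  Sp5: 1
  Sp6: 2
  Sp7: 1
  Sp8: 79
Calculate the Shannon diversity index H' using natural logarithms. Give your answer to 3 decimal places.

1.309

Total N = 17+37+4+8+1+2+1+79 = 149, so the proportions are 0.11409, 0.24832, 0.02685, 0.05369, 0.00671, 0.01342, 0.00671, 0.5302 (working shown to 5 dp, full precision carried).
Each pᵢ ln pᵢ term: 0.11409×(-2.17073)=-0.24767, 0.24832×(-1.39303)=-0.34592, 0.02685×(-3.61765)=-0.09712, 0.05369×(-2.92450)=-0.15702, 0.00671×(-5.00395)=-0.03358, 0.01342×(-4.31080)=-0.05786, 0.00671×(-5.00395)=-0.03358, 0.5302×(-0.63450)=-0.33641.
Sum = -1.30917, so H' = 1.309.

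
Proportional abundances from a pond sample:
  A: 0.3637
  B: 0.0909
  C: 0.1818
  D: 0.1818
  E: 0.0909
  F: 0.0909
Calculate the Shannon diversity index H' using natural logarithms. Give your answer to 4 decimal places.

1.6417

Each pᵢ ln pᵢ term (working shown to 6 dp, full precision carried): 0.3637×(-1.011426)=-0.367856, 0.0909×(-2.397995)=-0.217978, 0.1818×(-1.704848)=-0.309941, 0.1818×(-1.704848)=-0.309941, 0.0909×(-2.397995)=-0.217978, 0.0909×(-2.397995)=-0.217978.
Sum = -1.641672, so H' = 1.6417.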